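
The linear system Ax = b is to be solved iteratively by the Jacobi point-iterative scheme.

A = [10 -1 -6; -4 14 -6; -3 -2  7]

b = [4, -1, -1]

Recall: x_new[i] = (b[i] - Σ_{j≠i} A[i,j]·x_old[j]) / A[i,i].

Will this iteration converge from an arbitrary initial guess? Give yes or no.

yes

Split A = D + L + U, D = diag(10, 14, 7).
Jacobi T = -D⁻¹(L+U): T[2,0] = -(-3)/(7) = +0.4286; T[2,2] = 0.
  T[0,:] = [+0.0000, +0.1000, +0.6000]
  T[1,:] = [+0.2857, +0.0000, +0.4286]
  T[2,:] = [+0.4286, +0.2857, +0.0000]
|roots of det(T-λI)|: 0.7093, 0.5302, 0.1791.
spectral radius ρ = 0.7093; 0.7093 < 1, so it converges for any x₀.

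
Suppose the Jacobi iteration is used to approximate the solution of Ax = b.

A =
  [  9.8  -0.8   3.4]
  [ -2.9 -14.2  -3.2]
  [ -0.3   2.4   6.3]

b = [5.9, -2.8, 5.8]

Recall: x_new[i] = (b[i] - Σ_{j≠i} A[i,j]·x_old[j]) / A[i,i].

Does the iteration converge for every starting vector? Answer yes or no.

yes

Write A = D+L+U with D = diag(9.8, -14.2, 6.3).
Jacobi T = -D⁻¹(L+U): T[1,0] = -(-2.9)/(-14.2) = -0.2042; T[1,1] = 0.
  T[0,:] = [+0.0000  +0.0816  -0.3469]
  T[1,:] = [-0.2042  +0.0000  -0.2254]
  T[2,:] = [+0.0476  -0.3810  +0.0000]
|eigenvalues of T|: 0.3605, 0.2780, 0.2780.
ρ(T) = max|λ| = 0.3605; 0.3605 < 1: convergent.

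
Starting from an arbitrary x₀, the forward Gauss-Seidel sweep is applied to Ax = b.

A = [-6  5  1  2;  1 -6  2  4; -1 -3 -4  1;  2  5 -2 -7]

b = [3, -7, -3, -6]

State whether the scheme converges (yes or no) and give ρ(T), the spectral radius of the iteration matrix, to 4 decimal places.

A = D + L + U where D = diag(-6, -6, -4, -7).
Gauss-Seidel: T = -(D+L)⁻¹U, row 0 first, T[0,1] = -(5)/(-6) = +0.8333; later rows by forward substitution.
  T[0,:] = [+0.0000 +0.8333 +0.1667 +0.3333]
  T[1,:] = [+0.0000 +0.1389 +0.3611 +0.7222]
  T[2,:] = [+0.0000 -0.3125 -0.3125 -0.3750]
  T[3,:] = [+0.0000 +0.4266 +0.3948 +0.7183]
|eigenvalues of T|: 0.8320, 0.1544, 0.1544, 0.0000.
ρ = 0.8320; 0.8320 < 1, so it converges for any x₀.

yes, ρ = 0.8320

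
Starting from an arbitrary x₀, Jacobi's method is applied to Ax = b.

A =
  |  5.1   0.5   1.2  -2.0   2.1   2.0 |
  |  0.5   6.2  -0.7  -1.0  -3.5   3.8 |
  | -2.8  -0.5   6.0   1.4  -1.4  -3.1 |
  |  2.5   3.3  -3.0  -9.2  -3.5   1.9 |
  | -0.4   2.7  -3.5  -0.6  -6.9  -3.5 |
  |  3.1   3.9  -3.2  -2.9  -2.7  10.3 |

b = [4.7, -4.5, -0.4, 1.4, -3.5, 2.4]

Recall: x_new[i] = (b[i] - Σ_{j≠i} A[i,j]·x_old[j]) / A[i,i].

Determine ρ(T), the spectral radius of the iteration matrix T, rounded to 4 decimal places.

Let D = diag(5.1, 6.2, 6, -9.2, -6.9, 10.3); L, U the strict triangles.
Jacobi T = -D⁻¹(L+U): T[1,5] = -(3.8)/(6.2) = -0.6129; T[1,1] = 0.
  T[0,:] = [+0.0000 -0.0980 -0.2353 +0.3922 -0.4118 -0.3922]
  T[1,:] = [-0.0806 +0.0000 +0.1129 +0.1613 +0.5645 -0.6129]
  T[2,:] = [+0.4667 +0.0833 +0.0000 -0.2333 +0.2333 +0.5167]
  T[3,:] = [+0.2717 +0.3587 -0.3261 +0.0000 -0.3804 +0.2065]
  T[4,:] = [-0.0580 +0.3913 -0.5072 -0.0870 +0.0000 -0.5072]
  T[5,:] = [-0.3010 -0.3786 +0.3107 +0.2816 +0.2621 +0.0000]
|roots of det(T-λI)|: 1.1260, 0.5003, 0.5003, 0.3984, 0.3984, 0.2157.
ρ(T) = max|λ| = 1.1260; 1.1260 > 1 ⇒ diverges.

1.1260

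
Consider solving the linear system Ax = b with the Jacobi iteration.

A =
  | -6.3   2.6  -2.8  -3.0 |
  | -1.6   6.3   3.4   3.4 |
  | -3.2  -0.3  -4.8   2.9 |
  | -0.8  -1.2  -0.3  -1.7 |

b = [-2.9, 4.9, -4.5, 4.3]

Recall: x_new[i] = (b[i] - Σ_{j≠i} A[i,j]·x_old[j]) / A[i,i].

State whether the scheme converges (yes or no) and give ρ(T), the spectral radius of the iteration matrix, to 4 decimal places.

no, ρ = 1.2329

Split A = D + L + U, D = diag(-6.3, 6.3, -4.8, -1.7).
T_J = -D⁻¹(L+U): T[1,0] = -(-1.6)/(6.3) = +0.2540; T[1,1] = 0.
  T[0,:] = [+0.0000 +0.4127 -0.4444 -0.4762]
  T[1,:] = [+0.2540 +0.0000 -0.5397 -0.5397]
  T[2,:] = [-0.6667 -0.0625 +0.0000 +0.6042]
  T[3,:] = [-0.4706 -0.7059 -0.1765 +0.0000]
eigenvalue magnitudes: 1.2329, 0.5918, 0.5918, 0.2377.
ρ = 1.2329; 1.2329 > 1, so it fails to converge.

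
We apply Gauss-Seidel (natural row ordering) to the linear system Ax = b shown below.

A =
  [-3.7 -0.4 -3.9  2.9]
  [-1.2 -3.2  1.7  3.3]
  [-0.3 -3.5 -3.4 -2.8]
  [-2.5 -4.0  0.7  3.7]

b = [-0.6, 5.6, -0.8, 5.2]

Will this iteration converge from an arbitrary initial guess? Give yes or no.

no

Split A = D + L + U, D = diag(-3.7, -3.2, -3.4, 3.7).
GS T = -(D+L)⁻¹U: row 0 first, T[0,1] = -(-0.4)/(-3.7) = -0.1081; later rows by forward substitution.
  T[0,:] = [+0.0000  -0.1081  -1.0541  +0.7838]
  T[1,:] = [+0.0000  +0.0405  +0.9265  +0.7373]
  T[2,:] = [+0.0000  -0.0322  -0.8608  -1.6517]
  T[3,:] = [+0.0000  -0.0231  +0.4523  +1.6392]
moduli |λ_i(T)| = 1.2915, 0.4125, 0.0600, 0.0000.
ρ = 1.2915; 1.2915 > 1, so it fails to converge.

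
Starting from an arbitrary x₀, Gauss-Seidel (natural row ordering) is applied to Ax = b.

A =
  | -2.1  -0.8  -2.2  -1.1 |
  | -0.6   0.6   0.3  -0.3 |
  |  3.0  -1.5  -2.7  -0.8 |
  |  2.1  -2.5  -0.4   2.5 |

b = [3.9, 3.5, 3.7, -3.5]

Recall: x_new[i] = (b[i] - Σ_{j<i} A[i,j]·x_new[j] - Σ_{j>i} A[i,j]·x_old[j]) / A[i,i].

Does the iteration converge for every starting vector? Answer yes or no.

no

Write A = D+L+U with D = diag(-2.1, 0.6, -2.7, 2.5).
T_GS = -(D+L)⁻¹U: row 0 first, T[0,3] = -(-1.1)/(-2.1) = -0.5238; later rows by forward substitution.
  T[0,:] = [+0.0000, -0.3810, -1.0476, -0.5238]
  T[1,:] = [+0.0000, -0.3810, -1.5476, -0.0238]
  T[2,:] = [+0.0000, -0.2116, -0.3042, -0.8651]
  T[3,:] = [+0.0000, -0.0948, -0.7163, +0.2778]
moduli |λ_i(T)| = 1.2168, 0.8550, 0.0456, 0.0000.
ρ(T) = max|λ| = 1.2168; 1.2168 > 1: divergent.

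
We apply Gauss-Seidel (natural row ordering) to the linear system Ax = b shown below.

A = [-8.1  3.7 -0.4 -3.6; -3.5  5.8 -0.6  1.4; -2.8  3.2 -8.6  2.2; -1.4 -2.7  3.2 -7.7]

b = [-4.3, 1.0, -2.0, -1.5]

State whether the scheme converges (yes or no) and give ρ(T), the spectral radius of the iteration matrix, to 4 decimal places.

yes, ρ = 0.6210

A = D + L + U where D = diag(-8.1, 5.8, -8.6, -7.7).
T_GS = -(D+L)⁻¹U: row 0 first, T[0,2] = -(-0.4)/(-8.1) = -0.0494; later rows by forward substitution.
  T[0,:] = [+0.0000  +0.4568  -0.0494  -0.4444]
  T[1,:] = [+0.0000  +0.2756  +0.0736  -0.5096]
  T[2,:] = [+0.0000  -0.0462  +0.0435  +0.2109]
  T[3,:] = [+0.0000  -0.1989  +0.0012  +0.3471]
|eigenvalues of T|: 0.6210, 0.0863, 0.0410, 0.0000.
ρ(T) = max|λ| = 0.6210; 0.6210 < 1 ⇒ converges.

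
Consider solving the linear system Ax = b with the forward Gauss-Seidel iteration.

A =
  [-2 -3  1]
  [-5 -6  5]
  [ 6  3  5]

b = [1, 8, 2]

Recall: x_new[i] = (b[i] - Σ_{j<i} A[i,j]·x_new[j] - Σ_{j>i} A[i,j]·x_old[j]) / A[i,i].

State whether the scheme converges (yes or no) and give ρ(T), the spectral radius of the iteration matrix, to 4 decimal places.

Diagonal D = diag(-2, -6, 5); L, U strict lower/upper.
GS T = -(D+L)⁻¹U: row 0 first, T[0,2] = -(1)/(-2) = +0.5000; later rows by forward substitution.
  T[0,:] = [+0.0000  -1.5000  +0.5000]
  T[1,:] = [+0.0000  +1.2500  +0.4167]
  T[2,:] = [+0.0000  +1.0500  -0.8500]
|λ(T)| sorted: 1.4410, 1.0410, 0.0000.
spectral radius ρ = 1.4410; 1.4410 > 1 ⇒ diverges.

no, ρ = 1.4410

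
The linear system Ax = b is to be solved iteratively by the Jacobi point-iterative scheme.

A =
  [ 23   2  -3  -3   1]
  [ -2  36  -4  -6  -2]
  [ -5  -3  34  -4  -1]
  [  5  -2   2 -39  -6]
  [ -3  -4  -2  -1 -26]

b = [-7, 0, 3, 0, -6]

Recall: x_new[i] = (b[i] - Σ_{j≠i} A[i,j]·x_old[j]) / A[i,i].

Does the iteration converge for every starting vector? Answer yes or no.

yes

Let D = diag(23, 36, 34, -39, -26); L, U the strict triangles.
T_J = -D⁻¹(L+U): T[3,0] = -(5)/(-39) = +0.1282; T[3,3] = 0.
  T[0,:] = [+0.0000 -0.0870 +0.1304 +0.1304 -0.0435]
  T[1,:] = [+0.0556 +0.0000 +0.1111 +0.1667 +0.0556]
  T[2,:] = [+0.1471 +0.0882 +0.0000 +0.1176 +0.0294]
  T[3,:] = [+0.1282 -0.0513 +0.0513 +0.0000 -0.1538]
  T[4,:] = [-0.1154 -0.1538 -0.0769 -0.0385 +0.0000]
|roots of det(T-λI)|: 0.2885, 0.1723, 0.1493, 0.1493, 0.0274.
ρ = 0.2885; 0.2885 < 1: convergent.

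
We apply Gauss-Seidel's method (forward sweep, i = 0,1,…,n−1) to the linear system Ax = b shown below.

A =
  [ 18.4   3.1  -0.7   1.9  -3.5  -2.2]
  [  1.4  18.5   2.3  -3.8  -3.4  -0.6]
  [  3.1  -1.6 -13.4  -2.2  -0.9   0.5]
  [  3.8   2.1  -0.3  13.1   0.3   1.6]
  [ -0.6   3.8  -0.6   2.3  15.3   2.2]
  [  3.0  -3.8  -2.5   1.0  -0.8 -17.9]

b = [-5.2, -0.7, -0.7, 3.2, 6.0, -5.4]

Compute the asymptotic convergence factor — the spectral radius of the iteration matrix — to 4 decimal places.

0.2006

Let D = diag(18.4, 18.5, -13.4, 13.1, 15.3, -17.9); L, U the strict triangles.
Gauss-Seidel: T = -(D+L)⁻¹U, row 0 first, T[0,4] = -(-3.5)/(18.4) = +0.1902; later rows by forward substitution.
  T[0,:] = [+0.0000  -0.1685  +0.0380  -0.1033  +0.1902  +0.1196]
  T[1,:] = [+0.0000  +0.0127  -0.1272  +0.2132  +0.1694  +0.0234]
  T[2,:] = [+0.0000  -0.0405  +0.0240  -0.2135  -0.0434  +0.0622]
  T[3,:] = [+0.0000  +0.0459  +0.0099  -0.0091  -0.1062  -0.1591]
  T[4,:] = [+0.0000  -0.0183  +0.0325  -0.0640  -0.0203  -0.1185]
  T[5,:] = [+0.0000  -0.0219  +0.0291  -0.0304  -0.0030  +0.0028]
moduli |λ_i(T)| = 0.2006, 0.1283, 0.1283, 0.0243, 0.0237, 0.0000.
spectral radius ρ = 0.2006; 0.2006 < 1, so it converges for any x₀.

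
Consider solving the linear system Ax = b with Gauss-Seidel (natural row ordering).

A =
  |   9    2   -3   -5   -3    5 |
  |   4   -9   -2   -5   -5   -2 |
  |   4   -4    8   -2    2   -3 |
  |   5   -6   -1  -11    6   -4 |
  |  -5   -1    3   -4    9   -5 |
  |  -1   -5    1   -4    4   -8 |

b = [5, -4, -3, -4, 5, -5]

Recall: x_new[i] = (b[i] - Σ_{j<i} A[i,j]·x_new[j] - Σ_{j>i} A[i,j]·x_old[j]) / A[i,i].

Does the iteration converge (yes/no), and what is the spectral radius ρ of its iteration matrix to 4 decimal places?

no, ρ = 1.2256

Let D = diag(9, -9, 8, -11, 9, -8); L, U the strict triangles.
Gauss-Seidel: T = -(D+L)⁻¹U, row 0 first, T[0,5] = -(5)/(9) = -0.5556; later rows by forward substitution.
  T[0,:] = [+0.0000 -0.2222 +0.3333 +0.5556 +0.3333 -0.5556]
  T[1,:] = [+0.0000 -0.0988 -0.0741 -0.3086 -0.4074 -0.4691]
  T[2,:] = [+0.0000 +0.0617 -0.2037 -0.1821 -0.6204 +0.4182]
  T[3,:] = [+0.0000 -0.0527 +0.2104 +0.4374 +0.9756 -0.3983]
  T[4,:] = [+0.0000 -0.1785 +0.3384 +0.5295 +0.7803 -0.1216]
  T[5,:] = [+0.0000 +0.0344 +0.0431 +0.1467 +0.0378 +0.5533]
eigenvalue magnitudes: 1.2256, 0.4882, 0.1506, 0.1506, 0.0344, 0.0000.
ρ(T) = max|λ| = 1.2256; 1.2256 > 1, so it fails to converge.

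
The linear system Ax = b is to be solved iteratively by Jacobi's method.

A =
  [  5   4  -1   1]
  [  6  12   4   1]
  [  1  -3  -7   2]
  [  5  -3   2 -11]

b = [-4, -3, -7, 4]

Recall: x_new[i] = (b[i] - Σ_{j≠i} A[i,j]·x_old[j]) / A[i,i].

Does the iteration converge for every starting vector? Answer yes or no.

yes

Let D = diag(5, 12, -7, -11); L, U the strict triangles.
T_J = -D⁻¹(L+U): T[2,0] = -(1)/(-7) = +0.1429; T[2,2] = 0.
  T[0,:] = [+0.0000, -0.8000, +0.2000, -0.2000]
  T[1,:] = [-0.5000, +0.0000, -0.3333, -0.0833]
  T[2,:] = [+0.1429, -0.4286, +0.0000, +0.2857]
  T[3,:] = [+0.4545, -0.2727, +0.1818, +0.0000]
|eigenvalues of T|: 0.8669, 0.6408, 0.2268, 0.2268.
spectral radius ρ = 0.8669; 0.8669 < 1: convergent.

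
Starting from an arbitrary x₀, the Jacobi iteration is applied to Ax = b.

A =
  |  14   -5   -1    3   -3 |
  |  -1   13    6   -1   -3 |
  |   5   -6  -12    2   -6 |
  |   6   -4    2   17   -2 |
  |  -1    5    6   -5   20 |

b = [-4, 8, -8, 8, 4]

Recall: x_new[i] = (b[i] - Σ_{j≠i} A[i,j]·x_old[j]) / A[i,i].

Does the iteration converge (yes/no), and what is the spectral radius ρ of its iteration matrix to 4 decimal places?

yes, ρ = 0.8217

Diagonal D = diag(14, 13, -12, 17, 20); L, U strict lower/upper.
T_J = -D⁻¹(L+U): T[0,2] = -(-1)/(14) = +0.0714; T[0,0] = 0.
  T[0,:] = [+0.0000, +0.3571, +0.0714, -0.2143, +0.2143]
  T[1,:] = [+0.0769, +0.0000, -0.4615, +0.0769, +0.2308]
  T[2,:] = [+0.4167, -0.5000, +0.0000, +0.1667, -0.5000]
  T[3,:] = [-0.3529, +0.2353, -0.1176, +0.0000, +0.1176]
  T[4,:] = [+0.0500, -0.2500, -0.3000, +0.2500, +0.0000]
moduli |λ_i(T)| = 0.8217, 0.4244, 0.4244, 0.0842, 0.0842.
ρ = 0.8217; 0.8217 < 1, so it converges for any x₀.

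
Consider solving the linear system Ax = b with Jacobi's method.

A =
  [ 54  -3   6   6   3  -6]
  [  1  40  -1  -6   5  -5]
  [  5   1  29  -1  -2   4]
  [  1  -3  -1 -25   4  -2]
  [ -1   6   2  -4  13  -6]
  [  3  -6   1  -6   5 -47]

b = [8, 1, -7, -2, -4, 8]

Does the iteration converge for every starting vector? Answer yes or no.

yes

Diagonal D = diag(54, 40, 29, -25, 13, -47); L, U strict lower/upper.
T_J = -D⁻¹(L+U): T[1,5] = -(-5)/(40) = +0.1250; T[1,1] = 0.
  T[0,:] = [+0.0000, +0.0556, -0.1111, -0.1111, -0.0556, +0.1111]
  T[1,:] = [-0.0250, +0.0000, +0.0250, +0.1500, -0.1250, +0.1250]
  T[2,:] = [-0.1724, -0.0345, +0.0000, +0.0345, +0.0690, -0.1379]
  T[3,:] = [+0.0400, -0.1200, -0.0400, +0.0000, +0.1600, -0.0800]
  T[4,:] = [+0.0769, -0.4615, -0.1538, +0.3077, +0.0000, +0.4615]
  T[5,:] = [+0.0638, -0.1277, +0.0213, -0.1277, +0.1064, +0.0000]
|roots of det(T-λI)|: 0.3927, 0.2729, 0.2729, 0.1578, 0.0675, 0.0029.
ρ = 0.3927; 0.3927 < 1 ⇒ converges.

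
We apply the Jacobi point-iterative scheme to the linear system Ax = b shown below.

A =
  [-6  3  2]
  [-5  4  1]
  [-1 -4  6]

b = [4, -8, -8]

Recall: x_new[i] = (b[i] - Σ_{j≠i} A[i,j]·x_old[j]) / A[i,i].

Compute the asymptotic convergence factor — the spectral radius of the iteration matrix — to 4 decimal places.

0.8950

Split A = D + L + U, D = diag(-6, 4, 6).
Jacobi T = -D⁻¹(L+U): T[0,1] = -(3)/(-6) = +0.5000; T[0,0] = 0.
  T[0,:] = [+0.0000, +0.5000, +0.3333]
  T[1,:] = [+1.2500, +0.0000, -0.2500]
  T[2,:] = [+0.1667, +0.6667, +0.0000]
eigenvalue magnitudes: 0.8950, 0.5358, 0.5358.
spectral radius ρ = 0.8950; 0.8950 < 1: convergent.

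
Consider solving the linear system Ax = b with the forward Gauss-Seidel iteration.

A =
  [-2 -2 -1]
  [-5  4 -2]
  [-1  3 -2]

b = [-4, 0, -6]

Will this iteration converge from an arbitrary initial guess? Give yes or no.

no

A = D + L + U where D = diag(-2, 4, -2).
Gauss-Seidel: T = -(D+L)⁻¹U, row 0 first, T[0,2] = -(-1)/(-2) = -0.5000; later rows by forward substitution.
  T[0,:] = [+0.0000 -1.0000 -0.5000]
  T[1,:] = [+0.0000 -1.2500 -0.1250]
  T[2,:] = [+0.0000 -1.3750 +0.0625]
eigenvalue magnitudes: 1.3700, 0.1825, 0.0000.
ρ(T) = max|λ| = 1.3700; 1.3700 > 1, so it fails to converge.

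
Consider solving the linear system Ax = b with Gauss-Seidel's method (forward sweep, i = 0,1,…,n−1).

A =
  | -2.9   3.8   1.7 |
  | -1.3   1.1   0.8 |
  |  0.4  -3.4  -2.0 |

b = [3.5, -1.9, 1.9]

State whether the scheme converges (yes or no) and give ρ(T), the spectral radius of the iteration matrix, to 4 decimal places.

no, ρ = 1.6058

Let D = diag(-2.9, 1.1, -2); L, U the strict triangles.
GS T = -(D+L)⁻¹U: row 0 first, T[0,1] = -(3.8)/(-2.9) = +1.3103; later rows by forward substitution.
  T[0,:] = [+0.0000  +1.3103  +0.5862]
  T[1,:] = [+0.0000  +1.5486  -0.0345]
  T[2,:] = [+0.0000  -2.3705  +0.1759]
|roots of det(T-λI)|: 1.6058, 0.1187, 0.0000.
spectral radius ρ = 1.6058; 1.6058 > 1: divergent.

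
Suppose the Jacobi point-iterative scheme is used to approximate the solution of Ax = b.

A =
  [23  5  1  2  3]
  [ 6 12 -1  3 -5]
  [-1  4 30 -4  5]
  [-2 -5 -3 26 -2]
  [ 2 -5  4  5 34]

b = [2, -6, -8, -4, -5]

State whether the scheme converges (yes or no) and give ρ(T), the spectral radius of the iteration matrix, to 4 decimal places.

yes, ρ = 0.4214

A = D + L + U where D = diag(23, 12, 30, 26, 34).
Jacobi: T = -D⁻¹(L+U), T[2,1] = -(4)/(30) = -0.1333; T[2,2] = 0.
  T[0,:] = [+0.0000 -0.2174 -0.0435 -0.0870 -0.1304]
  T[1,:] = [-0.5000 +0.0000 +0.0833 -0.2500 +0.4167]
  T[2,:] = [+0.0333 -0.1333 +0.0000 +0.1333 -0.1667]
  T[3,:] = [+0.0769 +0.1923 +0.1154 +0.0000 +0.0769]
  T[4,:] = [-0.0588 +0.1471 -0.1176 -0.1471 +0.0000]
|λ(T)| sorted: 0.4214, 0.2429, 0.1897, 0.1897, 0.1199.
spectral radius ρ = 0.4214; 0.4214 < 1, so it converges for any x₀.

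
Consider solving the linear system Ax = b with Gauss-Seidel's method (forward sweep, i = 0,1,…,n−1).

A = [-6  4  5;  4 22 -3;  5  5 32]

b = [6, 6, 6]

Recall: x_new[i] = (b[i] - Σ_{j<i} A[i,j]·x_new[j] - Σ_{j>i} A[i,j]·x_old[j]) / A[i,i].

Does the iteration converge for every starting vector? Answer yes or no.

Let D = diag(-6, 22, 32); L, U the strict triangles.
Gauss-Seidel: T = -(D+L)⁻¹U, row 0 first, T[0,1] = -(4)/(-6) = +0.6667; later rows by forward substitution.
  T[0,:] = [+0.0000, +0.6667, +0.8333]
  T[1,:] = [+0.0000, -0.1212, -0.0152]
  T[2,:] = [+0.0000, -0.0852, -0.1278]
|λ(T)| sorted: 0.1606, 0.0884, 0.0000.
spectral radius ρ = 0.1606; 0.1606 < 1 ⇒ converges.

yes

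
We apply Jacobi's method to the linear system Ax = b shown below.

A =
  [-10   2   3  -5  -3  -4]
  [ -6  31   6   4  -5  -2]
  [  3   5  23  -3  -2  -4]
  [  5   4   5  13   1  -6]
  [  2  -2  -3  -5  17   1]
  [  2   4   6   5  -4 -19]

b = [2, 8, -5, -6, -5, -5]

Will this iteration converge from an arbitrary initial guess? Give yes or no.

Diagonal D = diag(-10, 31, 23, 13, 17, -19); L, U strict lower/upper.
T_J = -D⁻¹(L+U): T[5,0] = -(2)/(-19) = +0.1053; T[5,5] = 0.
  T[0,:] = [+0.0000  +0.2000  +0.3000  -0.5000  -0.3000  -0.4000]
  T[1,:] = [+0.1935  +0.0000  -0.1935  -0.1290  +0.1613  +0.0645]
  T[2,:] = [-0.1304  -0.2174  +0.0000  +0.1304  +0.0870  +0.1739]
  T[3,:] = [-0.3846  -0.3077  -0.3846  +0.0000  -0.0769  +0.4615]
  T[4,:] = [-0.1176  +0.1176  +0.1765  +0.2941  +0.0000  -0.0588]
  T[5,:] = [+0.1053  +0.2105  +0.3158  +0.2632  -0.2105  +0.0000]
|λ(T)| sorted: 0.6058, 0.4352, 0.3858, 0.3858, 0.2309, 0.0724.
ρ = 0.6058; 0.6058 < 1: convergent.

yes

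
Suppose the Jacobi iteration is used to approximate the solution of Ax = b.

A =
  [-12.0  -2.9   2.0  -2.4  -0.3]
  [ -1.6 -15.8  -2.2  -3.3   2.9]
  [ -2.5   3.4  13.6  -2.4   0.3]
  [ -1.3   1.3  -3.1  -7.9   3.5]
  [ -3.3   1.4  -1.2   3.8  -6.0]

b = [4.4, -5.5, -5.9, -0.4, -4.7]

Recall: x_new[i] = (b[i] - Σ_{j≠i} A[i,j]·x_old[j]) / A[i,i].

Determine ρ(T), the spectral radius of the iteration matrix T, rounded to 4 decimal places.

0.6378

Split A = D + L + U, D = diag(-12, -15.8, 13.6, -7.9, -6).
Jacobi: T = -D⁻¹(L+U), T[3,1] = -(1.3)/(-7.9) = +0.1646; T[3,3] = 0.
  T[0,:] = [+0.0000, -0.2417, +0.1667, -0.2000, -0.0250]
  T[1,:] = [-0.1013, +0.0000, -0.1392, -0.2089, +0.1835]
  T[2,:] = [+0.1838, -0.2500, +0.0000, +0.1765, -0.0221]
  T[3,:] = [-0.1646, +0.1646, -0.3924, +0.0000, +0.4430]
  T[4,:] = [-0.5500, +0.2333, -0.2000, +0.6333, +0.0000]
eigenvalue magnitudes: 0.6378, 0.4047, 0.4047, 0.2254, 0.1007.
spectral radius ρ = 0.6378; 0.6378 < 1: convergent.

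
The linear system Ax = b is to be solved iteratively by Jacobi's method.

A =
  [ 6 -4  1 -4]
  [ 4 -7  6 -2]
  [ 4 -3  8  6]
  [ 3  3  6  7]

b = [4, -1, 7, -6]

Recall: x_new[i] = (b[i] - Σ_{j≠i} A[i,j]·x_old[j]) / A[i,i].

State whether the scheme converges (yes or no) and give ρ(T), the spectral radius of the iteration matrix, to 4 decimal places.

no, ρ = 1.1664

A = D + L + U where D = diag(6, -7, 8, 7).
Jacobi: T = -D⁻¹(L+U), T[2,1] = -(-3)/(8) = +0.3750; T[2,2] = 0.
  T[0,:] = [+0.0000 +0.6667 -0.1667 +0.6667]
  T[1,:] = [+0.5714 +0.0000 +0.8571 -0.2857]
  T[2,:] = [-0.5000 +0.3750 +0.0000 -0.7500]
  T[3,:] = [-0.4286 -0.4286 -0.8571 +0.0000]
eigenvalue magnitudes: 1.1664, 0.9806, 0.4022, 0.2163.
ρ(T) = max|λ| = 1.1664; 1.1664 > 1, so it fails to converge.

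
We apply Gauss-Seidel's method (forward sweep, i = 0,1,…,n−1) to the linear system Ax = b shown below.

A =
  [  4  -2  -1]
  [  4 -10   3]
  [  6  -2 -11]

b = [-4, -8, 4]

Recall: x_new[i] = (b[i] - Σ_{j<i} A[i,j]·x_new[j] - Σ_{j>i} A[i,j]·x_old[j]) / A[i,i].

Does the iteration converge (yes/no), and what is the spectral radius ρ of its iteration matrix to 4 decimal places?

Split A = D + L + U, D = diag(4, -10, -11).
T_GS = -(D+L)⁻¹U: row 0 first, T[0,1] = -(-2)/(4) = +0.5000; later rows by forward substitution.
  T[0,:] = [+0.0000  +0.5000  +0.2500]
  T[1,:] = [+0.0000  +0.2000  +0.4000]
  T[2,:] = [+0.0000  +0.2364  +0.0636]
|roots of det(T-λI)|: 0.4468, 0.1831, 0.0000.
ρ = 0.4468; 0.4468 < 1 ⇒ converges.

yes, ρ = 0.4468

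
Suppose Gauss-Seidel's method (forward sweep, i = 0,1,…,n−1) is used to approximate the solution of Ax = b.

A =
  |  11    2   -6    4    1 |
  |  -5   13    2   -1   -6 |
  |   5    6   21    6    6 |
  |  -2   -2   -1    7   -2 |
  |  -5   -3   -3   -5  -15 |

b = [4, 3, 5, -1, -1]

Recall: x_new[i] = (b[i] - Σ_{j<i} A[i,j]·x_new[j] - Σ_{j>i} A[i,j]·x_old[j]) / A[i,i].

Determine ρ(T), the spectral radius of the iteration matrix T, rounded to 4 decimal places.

0.5596

Let D = diag(11, 13, 21, 7, -15); L, U the strict triangles.
GS T = -(D+L)⁻¹U: row 0 first, T[0,2] = -(-6)/(11) = +0.5455; later rows by forward substitution.
  T[0,:] = [+0.0000  -0.1818  +0.5455  -0.3636  -0.0909]
  T[1,:] = [+0.0000  -0.0699  +0.0559  -0.0629  +0.4266]
  T[2,:] = [+0.0000  +0.0633  -0.1459  -0.1812  -0.3859]
  T[3,:] = [+0.0000  -0.0629  +0.1510  -0.1478  +0.3265]
  T[4,:] = [+0.0000  +0.0829  -0.2142  +0.2193  -0.0866]
|λ(T)| sorted: 0.5596, 0.2623, 0.1021, 0.0508, 0.0000.
ρ = 0.5596; 0.5596 < 1, so it converges for any x₀.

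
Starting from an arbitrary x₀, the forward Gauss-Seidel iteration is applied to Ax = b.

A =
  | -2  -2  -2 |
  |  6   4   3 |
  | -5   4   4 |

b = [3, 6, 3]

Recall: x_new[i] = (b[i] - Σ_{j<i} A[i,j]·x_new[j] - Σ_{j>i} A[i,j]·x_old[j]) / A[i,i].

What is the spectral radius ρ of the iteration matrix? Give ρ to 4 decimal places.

Write A = D+L+U with D = diag(-2, 4, 4).
GS T = -(D+L)⁻¹U: row 0 first, T[0,1] = -(-2)/(-2) = -1.0000; later rows by forward substitution.
  T[0,:] = [+0.0000 -1.0000 -1.0000]
  T[1,:] = [+0.0000 +1.5000 +0.7500]
  T[2,:] = [+0.0000 -2.7500 -2.0000]
|roots of det(T-λI)|: 1.2500, 0.7500, 0.0000.
spectral radius ρ = 1.2500; 1.2500 > 1, so it fails to converge.

1.2500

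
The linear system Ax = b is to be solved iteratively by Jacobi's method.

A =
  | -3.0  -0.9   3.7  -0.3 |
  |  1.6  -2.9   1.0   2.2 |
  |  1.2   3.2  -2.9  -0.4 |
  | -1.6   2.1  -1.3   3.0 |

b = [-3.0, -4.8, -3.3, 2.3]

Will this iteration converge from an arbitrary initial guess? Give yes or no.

no

A = D + L + U where D = diag(-3, -2.9, -2.9, 3).
T_J = -D⁻¹(L+U): T[1,0] = -(1.6)/(-2.9) = +0.5517; T[1,1] = 0.
  T[0,:] = [+0.0000 -0.3000 +1.2333 -0.1000]
  T[1,:] = [+0.5517 +0.0000 +0.3448 +0.7586]
  T[2,:] = [+0.4138 +1.1034 +0.0000 -0.1379]
  T[3,:] = [+0.5333 -0.7000 +0.4333 +0.0000]
eigenvalue magnitudes: 1.1977, 1.0029, 1.0029, 0.7041.
spectral radius ρ = 1.1977; 1.1977 > 1, so it fails to converge.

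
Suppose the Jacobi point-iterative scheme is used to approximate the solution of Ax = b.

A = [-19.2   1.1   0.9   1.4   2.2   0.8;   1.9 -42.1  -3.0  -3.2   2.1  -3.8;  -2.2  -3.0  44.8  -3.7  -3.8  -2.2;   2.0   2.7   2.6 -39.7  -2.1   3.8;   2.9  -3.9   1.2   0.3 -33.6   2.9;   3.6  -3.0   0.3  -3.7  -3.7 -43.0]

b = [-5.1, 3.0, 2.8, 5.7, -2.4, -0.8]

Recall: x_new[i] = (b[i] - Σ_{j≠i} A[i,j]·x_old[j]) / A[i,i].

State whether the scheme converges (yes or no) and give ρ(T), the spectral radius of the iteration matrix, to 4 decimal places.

yes, ρ = 0.1564

Let D = diag(-19.2, -42.1, 44.8, -39.7, -33.6, -43); L, U the strict triangles.
Jacobi: T = -D⁻¹(L+U), T[5,2] = -(0.3)/(-43) = +0.0070; T[5,5] = 0.
  T[0,:] = [+0.0000, +0.0573, +0.0469, +0.0729, +0.1146, +0.0417]
  T[1,:] = [+0.0451, +0.0000, -0.0713, -0.0760, +0.0499, -0.0903]
  T[2,:] = [+0.0491, +0.0670, +0.0000, +0.0826, +0.0848, +0.0491]
  T[3,:] = [+0.0504, +0.0680, +0.0655, +0.0000, -0.0529, +0.0957]
  T[4,:] = [+0.0863, -0.1161, +0.0357, +0.0089, +0.0000, +0.0863]
  T[5,:] = [+0.0837, -0.0698, +0.0070, -0.0860, -0.0860, +0.0000]
|λ(T)| sorted: 0.1564, 0.1198, 0.1198, 0.0915, 0.0548, 0.0548.
spectral radius ρ = 0.1564; 0.1564 < 1 ⇒ converges.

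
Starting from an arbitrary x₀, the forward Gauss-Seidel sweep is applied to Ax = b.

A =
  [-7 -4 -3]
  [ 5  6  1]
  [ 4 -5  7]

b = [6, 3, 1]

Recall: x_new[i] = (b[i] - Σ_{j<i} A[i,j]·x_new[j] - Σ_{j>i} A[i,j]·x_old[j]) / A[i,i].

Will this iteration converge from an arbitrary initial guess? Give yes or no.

Write A = D+L+U with D = diag(-7, 6, 7).
GS T = -(D+L)⁻¹U: row 0 first, T[0,2] = -(-3)/(-7) = -0.4286; later rows by forward substitution.
  T[0,:] = [+0.0000, -0.5714, -0.4286]
  T[1,:] = [+0.0000, +0.4762, +0.1905]
  T[2,:] = [+0.0000, +0.6667, +0.3810]
|roots of det(T-λI)|: 0.7881, 0.0691, 0.0000.
ρ(T) = max|λ| = 0.7881; 0.7881 < 1 ⇒ converges.

yes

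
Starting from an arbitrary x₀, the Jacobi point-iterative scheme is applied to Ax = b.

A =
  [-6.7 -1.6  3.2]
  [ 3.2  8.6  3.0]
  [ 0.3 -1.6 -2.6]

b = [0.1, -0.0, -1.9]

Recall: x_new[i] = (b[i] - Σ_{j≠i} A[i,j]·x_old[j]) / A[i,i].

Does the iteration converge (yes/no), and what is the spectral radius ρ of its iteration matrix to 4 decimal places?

Let D = diag(-6.7, 8.6, -2.6); L, U the strict triangles.
Jacobi T = -D⁻¹(L+U): T[1,2] = -(3)/(8.6) = -0.3488; T[1,1] = 0.
  T[0,:] = [+0.0000, -0.2388, +0.4776]
  T[1,:] = [-0.3721, +0.0000, -0.3488]
  T[2,:] = [+0.1154, -0.6154, +0.0000]
moduli |λ_i(T)| = 0.7233, 0.4056, 0.4056.
ρ(T) = max|λ| = 0.7233; 0.7233 < 1: convergent.

yes, ρ = 0.7233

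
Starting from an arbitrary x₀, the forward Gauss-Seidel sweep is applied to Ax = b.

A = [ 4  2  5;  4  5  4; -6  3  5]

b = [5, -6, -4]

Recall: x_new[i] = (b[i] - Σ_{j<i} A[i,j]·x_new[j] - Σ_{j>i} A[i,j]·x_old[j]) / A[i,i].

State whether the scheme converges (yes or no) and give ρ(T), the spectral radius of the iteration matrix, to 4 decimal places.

no, ρ = 1.5331

A = D + L + U where D = diag(4, 5, 5).
Gauss-Seidel: T = -(D+L)⁻¹U, row 0 first, T[0,1] = -(2)/(4) = -0.5000; later rows by forward substitution.
  T[0,:] = [+0.0000, -0.5000, -1.2500]
  T[1,:] = [+0.0000, +0.4000, +0.2000]
  T[2,:] = [+0.0000, -0.8400, -1.6200]
|eigenvalues of T|: 1.5331, 0.3131, 0.0000.
ρ = 1.5331; 1.5331 > 1, so it fails to converge.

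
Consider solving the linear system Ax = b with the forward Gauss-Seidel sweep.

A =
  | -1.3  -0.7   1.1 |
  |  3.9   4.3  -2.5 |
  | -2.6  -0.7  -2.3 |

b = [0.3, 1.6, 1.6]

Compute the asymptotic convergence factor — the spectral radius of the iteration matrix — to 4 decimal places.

0.8352

A = D + L + U where D = diag(-1.3, 4.3, -2.3).
GS T = -(D+L)⁻¹U: row 0 first, T[0,2] = -(1.1)/(-1.3) = +0.8462; later rows by forward substitution.
  T[0,:] = [+0.0000, -0.5385, +0.8462]
  T[1,:] = [+0.0000, +0.4884, -0.1860]
  T[2,:] = [+0.0000, +0.4601, -0.8999]
eigenvalue magnitudes: 0.8352, 0.4237, 0.0000.
ρ = 0.8352; 0.8352 < 1: convergent.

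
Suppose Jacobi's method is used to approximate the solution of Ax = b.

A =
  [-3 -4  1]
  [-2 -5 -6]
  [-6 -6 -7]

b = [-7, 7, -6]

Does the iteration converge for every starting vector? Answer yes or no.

no

Diagonal D = diag(-3, -5, -7); L, U strict lower/upper.
T_J = -D⁻¹(L+U): T[2,1] = -(-6)/(-7) = -0.8571; T[2,2] = 0.
  T[0,:] = [+0.0000  -1.3333  +0.3333]
  T[1,:] = [-0.4000  +0.0000  -1.2000]
  T[2,:] = [-0.8571  -0.8571  +0.0000]
eigenvalue magnitudes: 1.4616, 0.9274, 0.9274.
ρ(T) = max|λ| = 1.4616; 1.4616 > 1: divergent.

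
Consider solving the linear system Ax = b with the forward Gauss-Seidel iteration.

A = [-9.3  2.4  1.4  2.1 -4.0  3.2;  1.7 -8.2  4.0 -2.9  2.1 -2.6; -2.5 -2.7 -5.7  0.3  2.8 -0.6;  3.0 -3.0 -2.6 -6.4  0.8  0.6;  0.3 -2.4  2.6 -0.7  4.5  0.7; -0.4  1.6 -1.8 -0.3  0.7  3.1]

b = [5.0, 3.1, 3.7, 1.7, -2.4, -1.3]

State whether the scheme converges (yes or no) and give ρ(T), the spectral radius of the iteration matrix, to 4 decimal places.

A = D + L + U where D = diag(-9.3, -8.2, -5.7, -6.4, 4.5, 3.1).
Gauss-Seidel: T = -(D+L)⁻¹U, row 0 first, T[0,2] = -(1.4)/(-9.3) = +0.1505; later rows by forward substitution.
  T[0,:] = [+0.0000  +0.2581  +0.1505  +0.2258  -0.4301  +0.3441]
  T[1,:] = [+0.0000  +0.0535  +0.5190  -0.3068  +0.1669  -0.2457]
  T[2,:] = [+0.0000  -0.1385  -0.3119  +0.0989  +0.6008  -0.1398]
  T[3,:] = [+0.0000  +0.1522  -0.0460  +0.2095  -0.3989  +0.4270]
  T[4,:] = [+0.0000  +0.1150  +0.4398  -0.2033  -0.2915  -0.1624]
  T[5,:] = [+0.0000  -0.0860  -0.5333  +0.3111  +0.2344  +0.1681]
|λ(T)| sorted: 0.8249, 0.6396, 0.1326, 0.1175, 0.0020, 0.0000.
ρ(T) = max|λ| = 0.8249; 0.8249 < 1: convergent.

yes, ρ = 0.8249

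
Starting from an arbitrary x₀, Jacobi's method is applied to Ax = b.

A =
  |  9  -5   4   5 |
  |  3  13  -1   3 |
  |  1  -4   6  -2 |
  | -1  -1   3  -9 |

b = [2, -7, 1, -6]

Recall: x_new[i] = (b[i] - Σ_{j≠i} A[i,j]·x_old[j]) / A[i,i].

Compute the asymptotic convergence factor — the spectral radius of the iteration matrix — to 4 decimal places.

Diagonal D = diag(9, 13, 6, -9); L, U strict lower/upper.
T_J = -D⁻¹(L+U): T[1,3] = -(3)/(13) = -0.2308; T[1,1] = 0.
  T[0,:] = [+0.0000, +0.5556, -0.4444, -0.5556]
  T[1,:] = [-0.2308, +0.0000, +0.0769, -0.2308]
  T[2,:] = [-0.1667, +0.6667, +0.0000, +0.3333]
  T[3,:] = [-0.1111, -0.1111, +0.3333, +0.0000]
eigenvalue magnitudes: 0.6077, 0.4695, 0.3298, 0.3298.
ρ(T) = max|λ| = 0.6077; 0.6077 < 1, so it converges for any x₀.

0.6077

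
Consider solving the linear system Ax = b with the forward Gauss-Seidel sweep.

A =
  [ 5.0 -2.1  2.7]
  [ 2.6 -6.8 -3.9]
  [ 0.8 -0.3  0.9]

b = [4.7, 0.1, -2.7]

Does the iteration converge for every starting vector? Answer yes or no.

yes

Let D = diag(5, -6.8, 0.9); L, U the strict triangles.
T_GS = -(D+L)⁻¹U: row 0 first, T[0,1] = -(-2.1)/(5) = +0.4200; later rows by forward substitution.
  T[0,:] = [+0.0000  +0.4200  -0.5400]
  T[1,:] = [+0.0000  +0.1606  -0.7800]
  T[2,:] = [+0.0000  -0.3198  +0.2200]
moduli |λ_i(T)| = 0.6906, 0.3100, 0.0000.
spectral radius ρ = 0.6906; 0.6906 < 1, so it converges for any x₀.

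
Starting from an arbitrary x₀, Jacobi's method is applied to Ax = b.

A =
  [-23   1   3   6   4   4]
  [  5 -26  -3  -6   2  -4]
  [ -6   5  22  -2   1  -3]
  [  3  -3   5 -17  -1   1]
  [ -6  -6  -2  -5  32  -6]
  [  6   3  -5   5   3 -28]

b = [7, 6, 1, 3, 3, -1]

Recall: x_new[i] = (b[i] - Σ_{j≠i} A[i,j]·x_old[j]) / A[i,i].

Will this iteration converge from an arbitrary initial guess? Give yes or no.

yes

Split A = D + L + U, D = diag(-23, -26, 22, -17, 32, -28).
Jacobi: T = -D⁻¹(L+U), T[2,3] = -(-2)/(22) = +0.0909; T[2,2] = 0.
  T[0,:] = [+0.0000 +0.0435 +0.1304 +0.2609 +0.1739 +0.1739]
  T[1,:] = [+0.1923 +0.0000 -0.1154 -0.2308 +0.0769 -0.1538]
  T[2,:] = [+0.2727 -0.2273 +0.0000 +0.0909 -0.0455 +0.1364]
  T[3,:] = [+0.1765 -0.1765 +0.2941 +0.0000 -0.0588 +0.0588]
  T[4,:] = [+0.1875 +0.1875 +0.0625 +0.1562 +0.0000 +0.1875]
  T[5,:] = [+0.2143 +0.1071 -0.1786 +0.1786 +0.1071 +0.0000]
|eigenvalues of T|: 0.5342, 0.2959, 0.2959, 0.2674, 0.1839, 0.1839.
ρ(T) = max|λ| = 0.5342; 0.5342 < 1 ⇒ converges.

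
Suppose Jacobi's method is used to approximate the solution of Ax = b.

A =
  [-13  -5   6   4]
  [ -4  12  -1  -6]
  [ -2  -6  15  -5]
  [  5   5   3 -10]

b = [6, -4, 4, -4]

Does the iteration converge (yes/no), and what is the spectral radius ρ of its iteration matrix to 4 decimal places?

yes, ρ = 0.8706

Diagonal D = diag(-13, 12, 15, -10); L, U strict lower/upper.
Jacobi: T = -D⁻¹(L+U), T[2,1] = -(-6)/(15) = +0.4000; T[2,2] = 0.
  T[0,:] = [+0.0000, -0.3846, +0.4615, +0.3077]
  T[1,:] = [+0.3333, +0.0000, +0.0833, +0.5000]
  T[2,:] = [+0.1333, +0.4000, +0.0000, +0.3333]
  T[3,:] = [+0.5000, +0.5000, +0.3000, +0.0000]
|λ(T)| sorted: 0.8706, 0.5991, 0.3533, 0.3533.
ρ = 0.8706; 0.8706 < 1, so it converges for any x₀.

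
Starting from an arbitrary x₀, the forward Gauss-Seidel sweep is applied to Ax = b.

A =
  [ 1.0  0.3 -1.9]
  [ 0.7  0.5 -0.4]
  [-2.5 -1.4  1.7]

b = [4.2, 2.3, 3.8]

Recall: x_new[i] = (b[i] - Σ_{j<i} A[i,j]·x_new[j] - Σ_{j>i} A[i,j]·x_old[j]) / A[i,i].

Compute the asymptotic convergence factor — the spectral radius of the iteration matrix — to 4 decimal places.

1.4367

Write A = D+L+U with D = diag(1, 0.5, 1.7).
Gauss-Seidel: T = -(D+L)⁻¹U, row 0 first, T[0,2] = -(-1.9)/(1) = +1.9000; later rows by forward substitution.
  T[0,:] = [+0.0000, -0.3000, +1.9000]
  T[1,:] = [+0.0000, +0.4200, -1.8600]
  T[2,:] = [+0.0000, -0.0953, +1.2624]
|λ(T)| sorted: 1.4367, 0.2457, 0.0000.
ρ = 1.4367; 1.4367 > 1 ⇒ diverges.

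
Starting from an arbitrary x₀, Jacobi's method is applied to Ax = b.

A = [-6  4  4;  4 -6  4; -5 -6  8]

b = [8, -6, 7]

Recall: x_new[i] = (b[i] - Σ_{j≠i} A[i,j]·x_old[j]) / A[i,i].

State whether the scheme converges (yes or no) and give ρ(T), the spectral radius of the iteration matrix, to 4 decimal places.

no, ρ = 1.3471

Let D = diag(-6, -6, 8); L, U the strict triangles.
T_J = -D⁻¹(L+U): T[0,2] = -(4)/(-6) = +0.6667; T[0,0] = 0.
  T[0,:] = [+0.0000  +0.6667  +0.6667]
  T[1,:] = [+0.6667  +0.0000  +0.6667]
  T[2,:] = [+0.6250  +0.7500  +0.0000]
|eigenvalues of T|: 1.3471, 0.6805, 0.6667.
ρ(T) = max|λ| = 1.3471; 1.3471 > 1, so it fails to converge.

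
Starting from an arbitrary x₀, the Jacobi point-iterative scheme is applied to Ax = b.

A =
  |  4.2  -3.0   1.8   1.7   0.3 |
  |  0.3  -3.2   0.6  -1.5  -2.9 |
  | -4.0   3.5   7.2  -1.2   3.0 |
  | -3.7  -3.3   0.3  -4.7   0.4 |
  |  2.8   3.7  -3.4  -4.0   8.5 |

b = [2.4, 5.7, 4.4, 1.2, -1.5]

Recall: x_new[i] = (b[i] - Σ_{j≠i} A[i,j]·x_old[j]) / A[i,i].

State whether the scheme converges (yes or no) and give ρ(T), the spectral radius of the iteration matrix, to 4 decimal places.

Diagonal D = diag(4.2, -3.2, 7.2, -4.7, 8.5); L, U strict lower/upper.
T_J = -D⁻¹(L+U): T[1,3] = -(-1.5)/(-3.2) = -0.4688; T[1,1] = 0.
  T[0,:] = [+0.0000  +0.7143  -0.4286  -0.4048  -0.0714]
  T[1,:] = [+0.0938  +0.0000  +0.1875  -0.4688  -0.9062]
  T[2,:] = [+0.5556  -0.4861  +0.0000  +0.1667  -0.4167]
  T[3,:] = [-0.7872  -0.7021  +0.0638  +0.0000  +0.0851]
  T[4,:] = [-0.3294  -0.4353  +0.4000  +0.4706  +0.0000]
|eigenvalues of T|: 1.3634, 0.7474, 0.7474, 0.3849, 0.3849.
ρ = 1.3634; 1.3634 > 1 ⇒ diverges.

no, ρ = 1.3634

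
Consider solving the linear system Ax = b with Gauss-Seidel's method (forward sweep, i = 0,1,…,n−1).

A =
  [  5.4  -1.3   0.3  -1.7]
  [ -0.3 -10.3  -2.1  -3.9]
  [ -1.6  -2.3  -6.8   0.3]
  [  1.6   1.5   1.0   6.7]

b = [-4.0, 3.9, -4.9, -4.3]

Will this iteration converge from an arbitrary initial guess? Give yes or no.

yes

Write A = D+L+U with D = diag(5.4, -10.3, -6.8, 6.7).
T_GS = -(D+L)⁻¹U: row 0 first, T[0,1] = -(-1.3)/(5.4) = +0.2407; later rows by forward substitution.
  T[0,:] = [+0.0000  +0.2407  -0.0556  +0.3148]
  T[1,:] = [+0.0000  -0.0070  -0.2023  -0.3878]
  T[2,:] = [+0.0000  -0.0543  +0.0815  +0.1012]
  T[3,:] = [+0.0000  -0.0478  +0.0464  -0.0035]
|λ(T)| sorted: 0.2318, 0.1455, 0.0153, 0.0000.
ρ = 0.2318; 0.2318 < 1 ⇒ converges.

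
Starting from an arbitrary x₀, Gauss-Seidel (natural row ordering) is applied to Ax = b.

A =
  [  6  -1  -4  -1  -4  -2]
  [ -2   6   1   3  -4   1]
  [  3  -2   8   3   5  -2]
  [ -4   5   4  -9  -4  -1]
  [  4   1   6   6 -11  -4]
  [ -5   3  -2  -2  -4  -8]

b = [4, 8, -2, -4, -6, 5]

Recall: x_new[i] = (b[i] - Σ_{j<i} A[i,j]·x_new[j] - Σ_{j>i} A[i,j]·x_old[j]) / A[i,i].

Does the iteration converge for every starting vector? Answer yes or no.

Split A = D + L + U, D = diag(6, 6, 8, -9, -11, -8).
T_GS = -(D+L)⁻¹U: row 0 first, T[0,4] = -(-4)/(6) = +0.6667; later rows by forward substitution.
  T[0,:] = [+0.0000 +0.1667 +0.6667 +0.1667 +0.6667 +0.3333]
  T[1,:] = [+0.0000 +0.0556 +0.0556 -0.4444 +0.8889 -0.0556]
  T[2,:] = [+0.0000 -0.0486 -0.2361 -0.5486 -0.6528 +0.1111]
  T[3,:] = [+0.0000 -0.0648 -0.3704 -0.5648 -0.5370 -0.2407]
  T[4,:] = [+0.0000 +0.0038 -0.0833 -0.5871 -0.3258 -0.3182]
  T[5,:] = [+0.0000 -0.0569 -0.2025 +0.3011 +0.3770 -0.0377]
|eigenvalues of T|: 1.2123, 0.3592, 0.3592, 0.1947, 0.0345, 0.0000.
spectral radius ρ = 1.2123; 1.2123 > 1, so it fails to converge.

no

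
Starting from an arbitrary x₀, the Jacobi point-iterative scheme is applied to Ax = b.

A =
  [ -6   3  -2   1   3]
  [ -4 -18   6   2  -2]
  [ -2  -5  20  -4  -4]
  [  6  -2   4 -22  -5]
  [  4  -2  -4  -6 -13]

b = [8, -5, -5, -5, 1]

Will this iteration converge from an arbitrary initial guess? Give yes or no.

Diagonal D = diag(-6, -18, 20, -22, -13); L, U strict lower/upper.
Jacobi T = -D⁻¹(L+U): T[0,1] = -(3)/(-6) = +0.5000; T[0,0] = 0.
  T[0,:] = [+0.0000 +0.5000 -0.3333 +0.1667 +0.5000]
  T[1,:] = [-0.2222 +0.0000 +0.3333 +0.1111 -0.1111]
  T[2,:] = [+0.1000 +0.2500 +0.0000 +0.2000 +0.2000]
  T[3,:] = [+0.2727 -0.0909 +0.1818 +0.0000 -0.2273]
  T[4,:] = [+0.3077 -0.1538 -0.3077 -0.4615 +0.0000]
|eigenvalues of T|: 0.6241, 0.2275, 0.2275, 0.1857, 0.1857.
spectral radius ρ = 0.6241; 0.6241 < 1 ⇒ converges.

yes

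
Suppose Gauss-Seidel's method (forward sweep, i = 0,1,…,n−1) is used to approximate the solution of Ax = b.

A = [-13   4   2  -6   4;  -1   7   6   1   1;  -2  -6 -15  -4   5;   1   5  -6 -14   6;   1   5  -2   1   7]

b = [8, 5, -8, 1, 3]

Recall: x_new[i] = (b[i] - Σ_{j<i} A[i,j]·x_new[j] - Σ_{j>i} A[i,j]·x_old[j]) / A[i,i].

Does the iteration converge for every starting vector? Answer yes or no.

A = D + L + U where D = diag(-13, 7, -15, -14, 7).
Gauss-Seidel: T = -(D+L)⁻¹U, row 0 first, T[0,1] = -(4)/(-13) = +0.3077; later rows by forward substitution.
  T[0,:] = [+0.0000 +0.3077 +0.1538 -0.4615 +0.3077]
  T[1,:] = [+0.0000 +0.0440 -0.8352 -0.2088 -0.0989]
  T[2,:] = [+0.0000 -0.0586 +0.3136 -0.1216 +0.3319]
  T[3,:] = [+0.0000 +0.0628 -0.4217 -0.0554 +0.2730]
  T[4,:] = [+0.0000 -0.1011 +0.7244 +0.1882 +0.0825]
moduli |λ_i(T)| = 0.7893, 0.4857, 0.1539, 0.0730, 0.0000.
ρ = 0.7893; 0.7893 < 1 ⇒ converges.

yes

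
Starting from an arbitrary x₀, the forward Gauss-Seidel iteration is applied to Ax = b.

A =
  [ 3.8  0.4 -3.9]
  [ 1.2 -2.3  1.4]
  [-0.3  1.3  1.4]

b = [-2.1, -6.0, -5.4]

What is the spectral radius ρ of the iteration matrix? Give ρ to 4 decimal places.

0.8819

Split A = D + L + U, D = diag(3.8, -2.3, 1.4).
GS T = -(D+L)⁻¹U: row 0 first, T[0,1] = -(0.4)/(3.8) = -0.1053; later rows by forward substitution.
  T[0,:] = [+0.0000 -0.1053 +1.0263]
  T[1,:] = [+0.0000 -0.0549 +1.1442]
  T[2,:] = [+0.0000 +0.0284 -0.8425]
eigenvalue magnitudes: 0.8819, 0.0156, 0.0000.
ρ = 0.8819; 0.8819 < 1, so it converges for any x₀.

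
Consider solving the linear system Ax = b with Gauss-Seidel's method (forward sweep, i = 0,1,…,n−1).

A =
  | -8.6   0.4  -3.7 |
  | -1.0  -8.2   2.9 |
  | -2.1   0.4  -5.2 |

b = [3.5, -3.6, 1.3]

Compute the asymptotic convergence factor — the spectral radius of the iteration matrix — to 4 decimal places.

0.1570

Split A = D + L + U, D = diag(-8.6, -8.2, -5.2).
Gauss-Seidel: T = -(D+L)⁻¹U, row 0 first, T[0,1] = -(0.4)/(-8.6) = +0.0465; later rows by forward substitution.
  T[0,:] = [+0.0000  +0.0465  -0.4302]
  T[1,:] = [+0.0000  -0.0057  +0.4061]
  T[2,:] = [+0.0000  -0.0192  +0.2050]
eigenvalue magnitudes: 0.1570, 0.0423, 0.0000.
ρ(T) = max|λ| = 0.1570; 0.1570 < 1, so it converges for any x₀.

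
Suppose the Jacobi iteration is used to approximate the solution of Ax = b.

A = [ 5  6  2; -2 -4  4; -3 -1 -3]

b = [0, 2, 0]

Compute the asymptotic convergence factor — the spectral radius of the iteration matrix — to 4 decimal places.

A = D + L + U where D = diag(5, -4, -3).
Jacobi: T = -D⁻¹(L+U), T[2,0] = -(-3)/(-3) = -1.0000; T[2,2] = 0.
  T[0,:] = [+0.0000, -1.2000, -0.4000]
  T[1,:] = [-0.5000, +0.0000, +1.0000]
  T[2,:] = [-1.0000, -0.3333, +0.0000]
moduli |λ_i(T)| = 1.2534, 0.9509, 0.9509.
ρ(T) = max|λ| = 1.2534; 1.2534 > 1, so it fails to converge.

1.2534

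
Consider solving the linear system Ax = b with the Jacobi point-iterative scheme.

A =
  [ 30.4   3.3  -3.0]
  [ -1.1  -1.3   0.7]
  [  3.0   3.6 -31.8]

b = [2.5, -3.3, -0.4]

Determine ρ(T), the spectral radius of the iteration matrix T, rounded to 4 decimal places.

A = D + L + U where D = diag(30.4, -1.3, -31.8).
Jacobi: T = -D⁻¹(L+U), T[0,2] = -(-3)/(30.4) = +0.0987; T[0,0] = 0.
  T[0,:] = [+0.0000, -0.1086, +0.0987]
  T[1,:] = [-0.8462, +0.0000, +0.5385]
  T[2,:] = [+0.0943, +0.1132, +0.0000]
|roots of det(T-λI)|: 0.4426, 0.3445, 0.0982.
ρ = 0.4426; 0.4426 < 1 ⇒ converges.

0.4426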